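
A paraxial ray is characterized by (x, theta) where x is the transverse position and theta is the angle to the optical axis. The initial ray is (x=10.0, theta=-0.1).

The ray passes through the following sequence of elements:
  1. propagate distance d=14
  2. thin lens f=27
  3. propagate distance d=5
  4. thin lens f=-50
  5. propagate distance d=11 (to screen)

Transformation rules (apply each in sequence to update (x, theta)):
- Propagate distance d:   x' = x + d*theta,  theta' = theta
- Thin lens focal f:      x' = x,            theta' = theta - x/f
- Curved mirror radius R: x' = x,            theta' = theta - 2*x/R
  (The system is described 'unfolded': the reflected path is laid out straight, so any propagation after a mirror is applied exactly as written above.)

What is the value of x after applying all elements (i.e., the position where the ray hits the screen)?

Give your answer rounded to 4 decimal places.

Answer: 3.3353

Derivation:
Initial: x=10.0000 theta=-0.1000
After 1 (propagate distance d=14): x=8.6000 theta=-0.1000
After 2 (thin lens f=27): x=8.6000 theta=-113/270 (≈-0.4185)
After 3 (propagate distance d=5): x=1757/270 (≈6.5074) theta=-113/270 (≈-0.4185)
After 4 (thin lens f=-50): x=1757/270 (≈6.5074) theta=-3893/13500 (≈-0.2884)
After 5 (propagate distance d=11 (to screen)): x=5003/1500 (≈3.3353) theta=-3893/13500 (≈-0.2884)
Rounded to 4 decimal places: x = 3.3353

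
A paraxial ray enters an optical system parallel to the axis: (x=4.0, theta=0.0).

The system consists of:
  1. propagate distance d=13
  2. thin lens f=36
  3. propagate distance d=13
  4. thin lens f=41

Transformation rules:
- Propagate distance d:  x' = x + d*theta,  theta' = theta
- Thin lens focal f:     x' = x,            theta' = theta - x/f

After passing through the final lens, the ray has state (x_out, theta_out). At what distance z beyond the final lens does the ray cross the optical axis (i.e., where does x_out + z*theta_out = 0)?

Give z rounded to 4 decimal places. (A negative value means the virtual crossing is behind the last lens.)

Initial: x=4.0000 theta=0.0000
After 1 (propagate distance d=13): x=4.0000 theta=0.0000
After 2 (thin lens f=36): x=4.0000 theta=-1/9 (≈-0.1111)
After 3 (propagate distance d=13): x=23/9 (≈2.5556) theta=-1/9 (≈-0.1111)
After 4 (thin lens f=41): x=23/9 (≈2.5556) theta=-64/369 (≈-0.1734)
z_focus = -x_out/theta_out = -(23/9)/(-64/369) = 943/64 ≈ 14.7344
Rounded to 4 decimal places: z = 14.7344

Answer: 14.7344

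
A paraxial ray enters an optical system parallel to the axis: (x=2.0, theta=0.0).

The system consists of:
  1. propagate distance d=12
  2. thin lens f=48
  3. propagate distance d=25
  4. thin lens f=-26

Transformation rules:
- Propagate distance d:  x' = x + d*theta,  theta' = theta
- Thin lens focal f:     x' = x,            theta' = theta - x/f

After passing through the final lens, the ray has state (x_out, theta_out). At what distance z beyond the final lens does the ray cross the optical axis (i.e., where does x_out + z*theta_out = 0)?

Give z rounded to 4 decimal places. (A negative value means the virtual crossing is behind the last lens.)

Answer: 199.3333

Derivation:
Initial: x=2.0000 theta=0.0000
After 1 (propagate distance d=12): x=2.0000 theta=0.0000
After 2 (thin lens f=48): x=2.0000 theta=-1/24 (≈-0.0417)
After 3 (propagate distance d=25): x=23/24 (≈0.9583) theta=-1/24 (≈-0.0417)
After 4 (thin lens f=-26): x=23/24 (≈0.9583) theta=-1/208 (≈-0.0048)
z_focus = -x_out/theta_out = -(23/24)/(-1/208) = 598/3 ≈ 199.3333
Rounded to 4 decimal places: z = 199.3333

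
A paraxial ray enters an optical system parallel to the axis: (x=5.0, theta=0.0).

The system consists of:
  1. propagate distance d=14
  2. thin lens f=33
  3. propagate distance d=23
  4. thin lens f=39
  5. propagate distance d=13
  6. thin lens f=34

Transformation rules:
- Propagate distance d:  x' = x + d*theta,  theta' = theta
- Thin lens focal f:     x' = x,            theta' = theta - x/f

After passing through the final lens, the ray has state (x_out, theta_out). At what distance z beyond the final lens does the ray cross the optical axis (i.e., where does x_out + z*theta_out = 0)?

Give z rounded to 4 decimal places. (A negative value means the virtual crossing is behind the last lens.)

Initial: x=5.0000 theta=0.0000
After 1 (propagate distance d=14): x=5.0000 theta=0.0000
After 2 (thin lens f=33): x=5.0000 theta=-5/33 (≈-0.1515)
After 3 (propagate distance d=23): x=50/33 (≈1.5152) theta=-5/33 (≈-0.1515)
After 4 (thin lens f=39): x=50/33 (≈1.5152) theta=-245/1287 (≈-0.1904)
After 5 (propagate distance d=13): x=-95/99 (≈-0.9596) theta=-245/1287 (≈-0.1904)
After 6 (thin lens f=34): x=-95/99 (≈-0.9596) theta=-215/1326 (≈-0.1621)
z_focus = -x_out/theta_out = -(-95/99)/(-215/1326) = -8398/1419 ≈ -5.9183
Rounded to 4 decimal places: z = -5.9183

Answer: -5.9183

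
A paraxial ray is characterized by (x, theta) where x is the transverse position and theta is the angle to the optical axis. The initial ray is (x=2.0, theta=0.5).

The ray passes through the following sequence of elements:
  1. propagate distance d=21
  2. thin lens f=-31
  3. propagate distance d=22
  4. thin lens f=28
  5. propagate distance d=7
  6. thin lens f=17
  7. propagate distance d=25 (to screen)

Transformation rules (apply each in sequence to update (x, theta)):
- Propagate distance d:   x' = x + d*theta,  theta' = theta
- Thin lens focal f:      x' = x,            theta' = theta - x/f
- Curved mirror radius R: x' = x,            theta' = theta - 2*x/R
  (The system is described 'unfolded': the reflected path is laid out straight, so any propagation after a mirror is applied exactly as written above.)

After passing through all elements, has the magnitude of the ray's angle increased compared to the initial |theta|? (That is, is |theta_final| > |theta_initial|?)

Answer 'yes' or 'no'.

Initial: x=2.0000 theta=0.5000
After 1 (propagate distance d=21): x=12.5000 theta=0.5000
After 2 (thin lens f=-31): x=12.5000 theta=28/31 (≈0.9032)
After 3 (propagate distance d=22): x=2007/62 (≈32.3710) theta=28/31 (≈0.9032)
After 4 (thin lens f=28): x=2007/62 (≈32.3710) theta=-439/1736 (≈-0.2529)
After 5 (propagate distance d=7): x=7589/248 (≈30.6008) theta=-439/1736 (≈-0.2529)
After 6 (thin lens f=17): x=7589/248 (≈30.6008) theta=-30293/14756 (≈-2.0529)
After 7 (propagate distance d=25 (to screen)): x=-611559/29512 (≈-20.7224) theta=-30293/14756 (≈-2.0529)
|theta_initial|=0.5000 |theta_final|=30293/14756 (≈2.0529) -> increased

Answer: yes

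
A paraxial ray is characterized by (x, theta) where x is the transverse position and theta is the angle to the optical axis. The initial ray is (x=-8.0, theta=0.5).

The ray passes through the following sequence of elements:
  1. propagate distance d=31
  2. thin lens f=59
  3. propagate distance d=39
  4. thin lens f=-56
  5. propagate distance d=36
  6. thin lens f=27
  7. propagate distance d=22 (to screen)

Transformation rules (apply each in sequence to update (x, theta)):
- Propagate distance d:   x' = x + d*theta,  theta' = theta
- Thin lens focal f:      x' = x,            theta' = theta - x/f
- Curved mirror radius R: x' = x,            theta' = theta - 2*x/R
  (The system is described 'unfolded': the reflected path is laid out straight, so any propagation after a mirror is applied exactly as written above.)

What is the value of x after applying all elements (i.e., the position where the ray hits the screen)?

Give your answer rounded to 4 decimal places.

Answer: 26.0548

Derivation:
Initial: x=-8.0000 theta=0.5000
After 1 (propagate distance d=31): x=7.5000 theta=0.5000
After 2 (thin lens f=59): x=7.5000 theta=22/59 (≈0.3729)
After 3 (propagate distance d=39): x=2601/118 (≈22.0424) theta=22/59 (≈0.3729)
After 4 (thin lens f=-56): x=2601/118 (≈22.0424) theta=5065/6608 (≈0.7665)
After 5 (propagate distance d=36): x=81999/1652 (≈49.6362) theta=5065/6608 (≈0.7665)
After 6 (thin lens f=27): x=81999/1652 (≈49.6362) theta=-7083/6608 (≈-1.0719)
After 7 (propagate distance d=22 (to screen)): x=86085/3304 (≈26.0548) theta=-7083/6608 (≈-1.0719)
Rounded to 4 decimal places: x = 26.0548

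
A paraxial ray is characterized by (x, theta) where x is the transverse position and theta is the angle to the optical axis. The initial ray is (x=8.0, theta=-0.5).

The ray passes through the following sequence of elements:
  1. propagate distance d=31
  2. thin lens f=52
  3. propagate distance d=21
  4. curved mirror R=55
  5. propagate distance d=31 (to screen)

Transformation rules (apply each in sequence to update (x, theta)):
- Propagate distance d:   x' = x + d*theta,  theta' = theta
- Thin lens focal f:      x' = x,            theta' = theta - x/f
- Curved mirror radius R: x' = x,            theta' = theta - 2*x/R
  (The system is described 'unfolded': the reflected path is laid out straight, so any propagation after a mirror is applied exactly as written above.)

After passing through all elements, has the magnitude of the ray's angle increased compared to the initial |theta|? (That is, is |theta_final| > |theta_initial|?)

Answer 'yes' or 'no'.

Initial: x=8.0000 theta=-0.5000
After 1 (propagate distance d=31): x=-7.5000 theta=-0.5000
After 2 (thin lens f=52): x=-7.5000 theta=-37/104 (≈-0.3558)
After 3 (propagate distance d=21): x=-1557/104 (≈-14.9712) theta=-37/104 (≈-0.3558)
After 4 (curved mirror R=55): x=-1557/104 (≈-14.9712) theta=83/440 (≈0.1886)
After 5 (propagate distance d=31 (to screen)): x=-26093/2860 (≈-9.1234) theta=83/440 (≈0.1886)
|theta_initial|=0.5000 |theta_final|=83/440 (≈0.1886) -> not increased

Answer: no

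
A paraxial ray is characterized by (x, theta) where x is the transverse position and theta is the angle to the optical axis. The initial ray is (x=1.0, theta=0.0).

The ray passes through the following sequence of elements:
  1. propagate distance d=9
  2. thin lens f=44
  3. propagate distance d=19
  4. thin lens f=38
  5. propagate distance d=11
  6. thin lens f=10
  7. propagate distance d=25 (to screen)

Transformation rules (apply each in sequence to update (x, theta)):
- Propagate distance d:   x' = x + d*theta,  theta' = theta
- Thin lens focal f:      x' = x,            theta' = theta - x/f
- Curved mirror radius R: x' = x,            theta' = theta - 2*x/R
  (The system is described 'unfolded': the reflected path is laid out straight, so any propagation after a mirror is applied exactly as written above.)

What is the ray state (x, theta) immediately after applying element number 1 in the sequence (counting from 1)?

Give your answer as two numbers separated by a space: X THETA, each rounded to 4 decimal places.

Answer: 1.0000 0.0000

Derivation:
Initial: x=1.0000 theta=0.0000
After 1 (propagate distance d=9): x=1.0000 theta=0.0000
Rounded to 4 decimal places: x = 1.0000, theta = 0.0000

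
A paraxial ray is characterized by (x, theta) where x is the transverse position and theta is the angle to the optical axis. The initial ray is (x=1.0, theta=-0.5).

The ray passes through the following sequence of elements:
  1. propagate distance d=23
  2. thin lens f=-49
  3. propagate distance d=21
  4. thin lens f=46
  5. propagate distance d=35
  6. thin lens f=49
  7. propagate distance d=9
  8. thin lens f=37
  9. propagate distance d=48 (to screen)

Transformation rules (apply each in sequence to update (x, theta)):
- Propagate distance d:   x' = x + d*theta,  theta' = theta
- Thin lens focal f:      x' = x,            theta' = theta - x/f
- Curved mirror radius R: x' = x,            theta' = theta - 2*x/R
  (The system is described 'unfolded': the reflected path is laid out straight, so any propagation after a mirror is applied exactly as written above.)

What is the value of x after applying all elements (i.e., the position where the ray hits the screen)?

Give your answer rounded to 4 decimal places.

Answer: 30.7613

Derivation:
Initial: x=1.0000 theta=-0.5000
After 1 (propagate distance d=23): x=-10.5000 theta=-0.5000
After 2 (thin lens f=-49): x=-10.5000 theta=-5/7 (≈-0.7143)
After 3 (propagate distance d=21): x=-25.5000 theta=-5/7 (≈-0.7143)
After 4 (thin lens f=46): x=-25.5000 theta=-103/644 (≈-0.1599)
After 5 (propagate distance d=35): x=-2861/92 (≈-31.0978) theta=-103/644 (≈-0.1599)
After 6 (thin lens f=49): x=-2861/92 (≈-31.0978) theta=535/1127 (≈0.4747)
After 7 (propagate distance d=9): x=-120929/4508 (≈-26.8254) theta=535/1127 (≈0.4747)
After 8 (thin lens f=37): x=-120929/4508 (≈-26.8254) theta=28587/23828 (≈1.1997)
After 9 (propagate distance d=48 (to screen)): x=5130859/166796 (≈30.7613) theta=28587/23828 (≈1.1997)
Rounded to 4 decimal places: x = 30.7613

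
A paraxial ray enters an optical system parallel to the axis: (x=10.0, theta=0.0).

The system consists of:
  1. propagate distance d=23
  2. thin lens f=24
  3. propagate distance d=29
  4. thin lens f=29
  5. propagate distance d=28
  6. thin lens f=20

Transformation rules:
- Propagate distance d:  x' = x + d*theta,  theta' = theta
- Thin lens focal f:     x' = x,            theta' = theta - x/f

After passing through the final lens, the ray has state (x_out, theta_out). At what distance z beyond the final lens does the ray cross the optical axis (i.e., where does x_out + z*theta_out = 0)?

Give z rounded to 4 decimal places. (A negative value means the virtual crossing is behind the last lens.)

Answer: 48.4866

Derivation:
Initial: x=10.0000 theta=0.0000
After 1 (propagate distance d=23): x=10.0000 theta=0.0000
After 2 (thin lens f=24): x=10.0000 theta=-5/12 (≈-0.4167)
After 3 (propagate distance d=29): x=-25/12 (≈-2.0833) theta=-5/12 (≈-0.4167)
After 4 (thin lens f=29): x=-25/12 (≈-2.0833) theta=-10/29 (≈-0.3448)
After 5 (propagate distance d=28): x=-4085/348 (≈-11.7385) theta=-10/29 (≈-0.3448)
After 6 (thin lens f=20): x=-4085/348 (≈-11.7385) theta=337/1392 (≈0.2421)
z_focus = -x_out/theta_out = -(-4085/348)/(337/1392) = 16340/337 ≈ 48.4866
Rounded to 4 decimal places: z = 48.4866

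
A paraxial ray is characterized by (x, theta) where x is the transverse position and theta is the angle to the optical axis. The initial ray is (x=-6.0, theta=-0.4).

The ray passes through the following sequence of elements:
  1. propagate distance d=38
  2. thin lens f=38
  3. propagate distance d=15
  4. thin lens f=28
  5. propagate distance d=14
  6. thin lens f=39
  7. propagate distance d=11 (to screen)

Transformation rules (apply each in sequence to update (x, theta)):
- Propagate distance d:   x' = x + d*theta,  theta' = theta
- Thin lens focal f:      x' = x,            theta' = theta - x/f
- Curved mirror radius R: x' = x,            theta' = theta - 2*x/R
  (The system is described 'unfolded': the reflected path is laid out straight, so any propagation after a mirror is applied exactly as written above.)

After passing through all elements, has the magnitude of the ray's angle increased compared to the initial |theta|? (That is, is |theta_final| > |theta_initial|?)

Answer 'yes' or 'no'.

Initial: x=-6.0000 theta=-0.4000
After 1 (propagate distance d=38): x=-21.2000 theta=-0.4000
After 2 (thin lens f=38): x=-21.2000 theta=3/19 (≈0.1579)
After 3 (propagate distance d=15): x=-1789/95 (≈-18.8316) theta=3/19 (≈0.1579)
After 4 (thin lens f=28): x=-1789/95 (≈-18.8316) theta=2209/2660 (≈0.8305)
After 5 (propagate distance d=14): x=-1369/190 (≈-7.2053) theta=2209/2660 (≈0.8305)
After 6 (thin lens f=39): x=-1369/190 (≈-7.2053) theta=5543/5460 (≈1.0152)
After 7 (propagate distance d=11 (to screen)): x=411013/103740 (≈3.9620) theta=5543/5460 (≈1.0152)
|theta_initial|=0.4000 |theta_final|=5543/5460 (≈1.0152) -> increased

Answer: yes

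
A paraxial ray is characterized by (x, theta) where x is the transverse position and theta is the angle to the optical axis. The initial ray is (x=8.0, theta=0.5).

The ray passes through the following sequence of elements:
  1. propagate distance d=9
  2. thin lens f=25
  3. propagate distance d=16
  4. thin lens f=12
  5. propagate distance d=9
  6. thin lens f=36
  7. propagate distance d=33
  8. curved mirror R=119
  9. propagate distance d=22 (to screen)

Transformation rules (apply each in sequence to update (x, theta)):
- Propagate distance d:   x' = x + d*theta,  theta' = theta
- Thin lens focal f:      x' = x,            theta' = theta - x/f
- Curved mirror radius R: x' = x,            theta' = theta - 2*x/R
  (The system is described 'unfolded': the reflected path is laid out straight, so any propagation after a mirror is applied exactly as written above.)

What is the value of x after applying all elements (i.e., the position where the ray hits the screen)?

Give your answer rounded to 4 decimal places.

Initial: x=8.0000 theta=0.5000
After 1 (propagate distance d=9): x=12.5000 theta=0.5000
After 2 (thin lens f=25): x=12.5000 theta=0.0000
After 3 (propagate distance d=16): x=12.5000 theta=0.0000
After 4 (thin lens f=12): x=12.5000 theta=-25/24 (≈-1.0417)
After 5 (propagate distance d=9): x=3.1250 theta=-25/24 (≈-1.0417)
After 6 (thin lens f=36): x=3.1250 theta=-325/288 (≈-1.1285)
After 7 (propagate distance d=33): x=-3275/96 (≈-34.1146) theta=-325/288 (≈-1.1285)
After 8 (curved mirror R=119): x=-3275/96 (≈-34.1146) theta=-19025/34272 (≈-0.5551)
After 9 (propagate distance d=22 (to screen)): x=-1587725/34272 (≈-46.3272) theta=-19025/34272 (≈-0.5551)
Rounded to 4 decimal places: x = -46.3272

Answer: -46.3272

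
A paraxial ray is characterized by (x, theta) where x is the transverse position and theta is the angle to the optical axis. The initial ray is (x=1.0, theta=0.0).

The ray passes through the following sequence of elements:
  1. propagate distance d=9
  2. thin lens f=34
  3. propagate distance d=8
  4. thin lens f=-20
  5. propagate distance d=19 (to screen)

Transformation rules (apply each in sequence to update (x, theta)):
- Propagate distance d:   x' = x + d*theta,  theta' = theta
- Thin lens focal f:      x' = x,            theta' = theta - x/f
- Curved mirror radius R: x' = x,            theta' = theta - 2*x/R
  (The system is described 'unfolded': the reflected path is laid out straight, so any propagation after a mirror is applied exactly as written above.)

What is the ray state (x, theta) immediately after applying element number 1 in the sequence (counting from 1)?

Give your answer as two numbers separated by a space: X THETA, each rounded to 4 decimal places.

Answer: 1.0000 0.0000

Derivation:
Initial: x=1.0000 theta=0.0000
After 1 (propagate distance d=9): x=1.0000 theta=0.0000
Rounded to 4 decimal places: x = 1.0000, theta = 0.0000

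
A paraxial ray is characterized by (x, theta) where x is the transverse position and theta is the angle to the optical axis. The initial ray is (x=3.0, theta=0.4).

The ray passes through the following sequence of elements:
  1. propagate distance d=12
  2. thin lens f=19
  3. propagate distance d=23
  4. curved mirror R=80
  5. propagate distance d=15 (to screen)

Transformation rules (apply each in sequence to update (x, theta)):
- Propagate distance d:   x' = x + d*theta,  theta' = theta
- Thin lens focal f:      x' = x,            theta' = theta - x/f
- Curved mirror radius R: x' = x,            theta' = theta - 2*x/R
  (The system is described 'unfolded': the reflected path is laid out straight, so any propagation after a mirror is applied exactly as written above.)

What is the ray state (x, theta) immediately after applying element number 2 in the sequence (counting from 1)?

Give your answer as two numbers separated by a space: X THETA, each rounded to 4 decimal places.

Initial: x=3.0000 theta=0.4000
After 1 (propagate distance d=12): x=7.8000 theta=0.4000
After 2 (thin lens f=19): x=7.8000 theta=-1/95 (≈-0.0105)
Rounded to 4 decimal places: x = 7.8000, theta = -0.0105

Answer: 7.8000 -0.0105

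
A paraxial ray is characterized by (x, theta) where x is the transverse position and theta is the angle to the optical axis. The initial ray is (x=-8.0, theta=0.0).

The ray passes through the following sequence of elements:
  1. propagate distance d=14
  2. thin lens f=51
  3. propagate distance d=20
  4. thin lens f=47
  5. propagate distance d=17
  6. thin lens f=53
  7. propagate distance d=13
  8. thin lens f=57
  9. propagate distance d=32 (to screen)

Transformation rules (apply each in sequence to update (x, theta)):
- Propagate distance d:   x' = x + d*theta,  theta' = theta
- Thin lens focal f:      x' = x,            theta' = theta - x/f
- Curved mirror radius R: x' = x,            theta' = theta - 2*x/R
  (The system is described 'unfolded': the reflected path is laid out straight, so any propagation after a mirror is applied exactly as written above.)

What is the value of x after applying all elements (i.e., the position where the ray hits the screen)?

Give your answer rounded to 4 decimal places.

Initial: x=-8.0000 theta=0.0000
After 1 (propagate distance d=14): x=-8.0000 theta=0.0000
After 2 (thin lens f=51): x=-8.0000 theta=8/51 (≈0.1569)
After 3 (propagate distance d=20): x=-248/51 (≈-4.8627) theta=8/51 (≈0.1569)
After 4 (thin lens f=47): x=-248/51 (≈-4.8627) theta=208/799 (≈0.2603)
After 5 (propagate distance d=17): x=-1048/2397 (≈-0.4372) theta=208/799 (≈0.2603)
After 6 (thin lens f=53): x=-1048/2397 (≈-0.4372) theta=34120/127041 (≈0.2686)
After 7 (propagate distance d=13): x=388016/127041 (≈3.0543) theta=34120/127041 (≈0.2686)
After 8 (thin lens f=57): x=388016/127041 (≈3.0543) theta=1556824/7241337 (≈0.2150)
After 9 (propagate distance d=32 (to screen)): x=71935280/7241337 (≈9.9340) theta=1556824/7241337 (≈0.2150)
Rounded to 4 decimal places: x = 9.9340

Answer: 9.9340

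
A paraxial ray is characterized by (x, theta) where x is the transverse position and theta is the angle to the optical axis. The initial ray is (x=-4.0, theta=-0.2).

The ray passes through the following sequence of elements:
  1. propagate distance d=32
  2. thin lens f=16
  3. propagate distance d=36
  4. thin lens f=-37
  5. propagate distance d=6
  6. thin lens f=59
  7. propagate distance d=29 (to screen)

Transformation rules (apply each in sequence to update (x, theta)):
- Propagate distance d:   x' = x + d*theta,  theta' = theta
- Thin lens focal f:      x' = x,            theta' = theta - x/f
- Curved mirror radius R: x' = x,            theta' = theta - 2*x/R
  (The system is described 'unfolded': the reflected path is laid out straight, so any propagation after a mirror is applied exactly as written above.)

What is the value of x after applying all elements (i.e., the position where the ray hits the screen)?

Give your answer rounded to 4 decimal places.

Answer: 22.3962

Derivation:
Initial: x=-4.0000 theta=-0.2000
After 1 (propagate distance d=32): x=-10.4000 theta=-0.2000
After 2 (thin lens f=16): x=-10.4000 theta=0.4500
After 3 (propagate distance d=36): x=5.8000 theta=0.4500
After 4 (thin lens f=-37): x=5.8000 theta=449/740 (≈0.6068)
After 5 (propagate distance d=6): x=3493/370 (≈9.4405) theta=449/740 (≈0.6068)
After 6 (thin lens f=59): x=3493/370 (≈9.4405) theta=3901/8732 (≈0.4467)
After 7 (propagate distance d=29 (to screen)): x=977819/43660 (≈22.3962) theta=3901/8732 (≈0.4467)
Rounded to 4 decimal places: x = 22.3962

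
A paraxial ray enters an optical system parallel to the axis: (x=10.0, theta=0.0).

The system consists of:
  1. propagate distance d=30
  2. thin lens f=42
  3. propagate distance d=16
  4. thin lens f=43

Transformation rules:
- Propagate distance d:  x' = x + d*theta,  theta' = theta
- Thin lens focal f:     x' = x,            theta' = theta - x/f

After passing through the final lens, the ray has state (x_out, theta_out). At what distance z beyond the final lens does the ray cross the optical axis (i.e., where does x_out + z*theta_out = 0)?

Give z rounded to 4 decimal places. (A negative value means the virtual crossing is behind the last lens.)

Initial: x=10.0000 theta=0.0000
After 1 (propagate distance d=30): x=10.0000 theta=0.0000
After 2 (thin lens f=42): x=10.0000 theta=-5/21 (≈-0.2381)
After 3 (propagate distance d=16): x=130/21 (≈6.1905) theta=-5/21 (≈-0.2381)
After 4 (thin lens f=43): x=130/21 (≈6.1905) theta=-115/301 (≈-0.3821)
z_focus = -x_out/theta_out = -(130/21)/(-115/301) = 1118/69 ≈ 16.2029
Rounded to 4 decimal places: z = 16.2029

Answer: 16.2029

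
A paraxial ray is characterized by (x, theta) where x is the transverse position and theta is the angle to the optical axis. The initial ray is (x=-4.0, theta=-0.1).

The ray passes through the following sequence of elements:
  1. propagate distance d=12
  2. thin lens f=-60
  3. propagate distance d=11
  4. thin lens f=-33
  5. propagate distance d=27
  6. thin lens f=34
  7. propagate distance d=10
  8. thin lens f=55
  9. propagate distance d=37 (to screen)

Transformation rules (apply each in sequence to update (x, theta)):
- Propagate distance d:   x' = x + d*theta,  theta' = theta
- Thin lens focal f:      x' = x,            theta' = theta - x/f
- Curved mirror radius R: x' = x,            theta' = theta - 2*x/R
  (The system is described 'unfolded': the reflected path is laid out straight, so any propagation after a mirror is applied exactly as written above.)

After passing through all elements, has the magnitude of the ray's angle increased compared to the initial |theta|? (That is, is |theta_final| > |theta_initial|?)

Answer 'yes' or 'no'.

Initial: x=-4.0000 theta=-0.1000
After 1 (propagate distance d=12): x=-5.2000 theta=-0.1000
After 2 (thin lens f=-60): x=-5.2000 theta=-14/75 (≈-0.1867)
After 3 (propagate distance d=11): x=-544/75 (≈-7.2533) theta=-14/75 (≈-0.1867)
After 4 (thin lens f=-33): x=-544/75 (≈-7.2533) theta=-1006/2475 (≈-0.4065)
After 5 (propagate distance d=27): x=-15038/825 (≈-18.2279) theta=-1006/2475 (≈-0.4065)
After 6 (thin lens f=34): x=-15038/825 (≈-18.2279) theta=1091/8415 (≈0.1296)
After 7 (propagate distance d=10): x=-712388/42075 (≈-16.9314) theta=1091/8415 (≈0.1296)
After 8 (thin lens f=55): x=-712388/42075 (≈-16.9314) theta=337471/771375 (≈0.4375)
After 9 (propagate distance d=37 (to screen)): x=-1722059/2314125 (≈-0.7442) theta=337471/771375 (≈0.4375)
|theta_initial|=0.1000 |theta_final|=337471/771375 (≈0.4375) -> increased

Answer: yes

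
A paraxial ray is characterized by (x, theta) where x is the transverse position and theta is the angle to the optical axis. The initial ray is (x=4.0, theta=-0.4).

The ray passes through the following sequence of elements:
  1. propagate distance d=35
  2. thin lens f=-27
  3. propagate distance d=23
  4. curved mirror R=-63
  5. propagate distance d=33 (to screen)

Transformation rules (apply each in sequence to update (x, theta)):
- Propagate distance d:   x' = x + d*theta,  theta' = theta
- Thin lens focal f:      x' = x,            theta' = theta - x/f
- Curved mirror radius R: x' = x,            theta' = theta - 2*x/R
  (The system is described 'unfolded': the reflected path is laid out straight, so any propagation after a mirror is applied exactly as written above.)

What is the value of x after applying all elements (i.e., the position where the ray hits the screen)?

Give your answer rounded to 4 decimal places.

Answer: -82.1792

Derivation:
Initial: x=4.0000 theta=-0.4000
After 1 (propagate distance d=35): x=-10.0000 theta=-0.4000
After 2 (thin lens f=-27): x=-10.0000 theta=-104/135 (≈-0.7704)
After 3 (propagate distance d=23): x=-3742/135 (≈-27.7185) theta=-104/135 (≈-0.7704)
After 4 (curved mirror R=-63): x=-3742/135 (≈-27.7185) theta=-14036/8505 (≈-1.6503)
After 5 (propagate distance d=33 (to screen)): x=-232978/2835 (≈-82.1792) theta=-14036/8505 (≈-1.6503)
Rounded to 4 decimal places: x = -82.1792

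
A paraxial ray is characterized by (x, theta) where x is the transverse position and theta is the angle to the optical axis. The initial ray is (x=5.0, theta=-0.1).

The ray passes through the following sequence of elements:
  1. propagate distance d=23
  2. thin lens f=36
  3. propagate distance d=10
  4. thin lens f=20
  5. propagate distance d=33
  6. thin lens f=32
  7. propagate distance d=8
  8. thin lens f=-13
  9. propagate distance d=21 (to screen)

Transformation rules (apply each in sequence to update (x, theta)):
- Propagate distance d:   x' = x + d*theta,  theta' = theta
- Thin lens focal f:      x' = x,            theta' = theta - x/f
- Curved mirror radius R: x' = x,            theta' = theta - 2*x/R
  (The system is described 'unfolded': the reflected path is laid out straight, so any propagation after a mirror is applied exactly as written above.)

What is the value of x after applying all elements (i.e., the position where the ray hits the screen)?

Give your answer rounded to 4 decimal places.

Answer: -17.6719

Derivation:
Initial: x=5.0000 theta=-0.1000
After 1 (propagate distance d=23): x=2.7000 theta=-0.1000
After 2 (thin lens f=36): x=2.7000 theta=-0.1750
After 3 (propagate distance d=10): x=0.9500 theta=-0.1750
After 4 (thin lens f=20): x=0.9500 theta=-0.2225
After 5 (propagate distance d=33): x=-6.3925 theta=-0.2225
After 6 (thin lens f=32): x=-6.3925 theta=-291/12800 (≈-0.0227)
After 7 (propagate distance d=8): x=-10519/1600 (≈-6.5744) theta=-291/12800 (≈-0.0227)
After 8 (thin lens f=-13): x=-10519/1600 (≈-6.5744) theta=-17587/33280 (≈-0.5285)
After 9 (propagate distance d=21 (to screen)): x=-2940611/166400 (≈-17.6719) theta=-17587/33280 (≈-0.5285)
Rounded to 4 decimal places: x = -17.6719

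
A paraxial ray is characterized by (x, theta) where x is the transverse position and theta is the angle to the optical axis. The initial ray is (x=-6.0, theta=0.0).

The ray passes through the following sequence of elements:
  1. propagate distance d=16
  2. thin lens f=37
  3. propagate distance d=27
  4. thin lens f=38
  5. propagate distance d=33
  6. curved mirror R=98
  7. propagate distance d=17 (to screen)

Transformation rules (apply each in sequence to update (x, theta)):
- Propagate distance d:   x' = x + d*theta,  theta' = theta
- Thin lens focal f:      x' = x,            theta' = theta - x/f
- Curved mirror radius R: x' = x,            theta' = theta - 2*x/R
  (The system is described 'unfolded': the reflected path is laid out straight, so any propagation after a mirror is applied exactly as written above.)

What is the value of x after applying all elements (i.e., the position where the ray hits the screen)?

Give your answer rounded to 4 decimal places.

Answer: 6.8376

Derivation:
Initial: x=-6.0000 theta=0.0000
After 1 (propagate distance d=16): x=-6.0000 theta=0.0000
After 2 (thin lens f=37): x=-6.0000 theta=6/37 (≈0.1622)
After 3 (propagate distance d=27): x=-60/37 (≈-1.6216) theta=6/37 (≈0.1622)
After 4 (thin lens f=38): x=-60/37 (≈-1.6216) theta=144/703 (≈0.2048)
After 5 (propagate distance d=33): x=3612/703 (≈5.1380) theta=144/703 (≈0.2048)
After 6 (curved mirror R=98): x=3612/703 (≈5.1380) theta=492/4921 (≈0.1000)
After 7 (propagate distance d=17 (to screen)): x=33648/4921 (≈6.8376) theta=492/4921 (≈0.1000)
Rounded to 4 decimal places: x = 6.8376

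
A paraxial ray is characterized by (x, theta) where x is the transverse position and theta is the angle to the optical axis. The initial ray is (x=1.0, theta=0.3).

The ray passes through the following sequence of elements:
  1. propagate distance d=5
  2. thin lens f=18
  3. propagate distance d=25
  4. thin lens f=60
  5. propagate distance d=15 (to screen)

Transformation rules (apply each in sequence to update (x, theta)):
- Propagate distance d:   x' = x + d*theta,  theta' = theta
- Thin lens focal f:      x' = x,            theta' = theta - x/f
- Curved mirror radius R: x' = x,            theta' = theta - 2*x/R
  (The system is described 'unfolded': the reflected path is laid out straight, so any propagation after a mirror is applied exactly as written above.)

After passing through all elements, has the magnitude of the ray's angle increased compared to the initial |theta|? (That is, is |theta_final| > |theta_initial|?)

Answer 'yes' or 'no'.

Answer: no

Derivation:
Initial: x=1.0000 theta=0.3000
After 1 (propagate distance d=5): x=2.5000 theta=0.3000
After 2 (thin lens f=18): x=2.5000 theta=29/180 (≈0.1611)
After 3 (propagate distance d=25): x=235/36 (≈6.5278) theta=29/180 (≈0.1611)
After 4 (thin lens f=60): x=235/36 (≈6.5278) theta=113/2160 (≈0.0523)
After 5 (propagate distance d=15 (to screen)): x=7.3125 theta=113/2160 (≈0.0523)
|theta_initial|=0.3000 |theta_final|=113/2160 (≈0.0523) -> not increased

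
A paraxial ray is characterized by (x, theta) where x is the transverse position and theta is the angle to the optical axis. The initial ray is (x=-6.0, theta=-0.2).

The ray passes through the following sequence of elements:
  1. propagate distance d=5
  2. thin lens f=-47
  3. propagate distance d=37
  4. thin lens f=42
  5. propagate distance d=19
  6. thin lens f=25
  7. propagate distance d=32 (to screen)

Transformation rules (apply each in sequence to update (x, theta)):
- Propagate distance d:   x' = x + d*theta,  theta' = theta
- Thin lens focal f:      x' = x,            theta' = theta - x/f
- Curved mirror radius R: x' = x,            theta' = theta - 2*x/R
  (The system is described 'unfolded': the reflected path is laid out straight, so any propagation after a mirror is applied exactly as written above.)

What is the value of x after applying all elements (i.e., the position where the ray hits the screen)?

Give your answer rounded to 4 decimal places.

Initial: x=-6.0000 theta=-0.2000
After 1 (propagate distance d=5): x=-7.0000 theta=-0.2000
After 2 (thin lens f=-47): x=-7.0000 theta=-82/235 (≈-0.3489)
After 3 (propagate distance d=37): x=-4679/235 (≈-19.9106) theta=-82/235 (≈-0.3489)
After 4 (thin lens f=42): x=-4679/235 (≈-19.9106) theta=247/1974 (≈0.1251)
After 5 (propagate distance d=19): x=-173053/9870 (≈-17.5332) theta=247/1974 (≈0.1251)
After 6 (thin lens f=25): x=-173053/9870 (≈-17.5332) theta=33988/41125 (≈0.8265)
After 7 (propagate distance d=32 (to screen)): x=2199371/246750 (≈8.9134) theta=33988/41125 (≈0.8265)
Rounded to 4 decimal places: x = 8.9134

Answer: 8.9134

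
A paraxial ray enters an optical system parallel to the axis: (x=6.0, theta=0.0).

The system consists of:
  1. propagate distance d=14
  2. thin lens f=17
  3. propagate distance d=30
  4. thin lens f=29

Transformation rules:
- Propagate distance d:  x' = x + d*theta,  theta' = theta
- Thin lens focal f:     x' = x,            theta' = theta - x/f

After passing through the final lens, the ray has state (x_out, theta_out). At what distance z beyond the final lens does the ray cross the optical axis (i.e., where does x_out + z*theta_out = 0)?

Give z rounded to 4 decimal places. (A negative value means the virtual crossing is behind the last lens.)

Initial: x=6.0000 theta=0.0000
After 1 (propagate distance d=14): x=6.0000 theta=0.0000
After 2 (thin lens f=17): x=6.0000 theta=-6/17 (≈-0.3529)
After 3 (propagate distance d=30): x=-78/17 (≈-4.5882) theta=-6/17 (≈-0.3529)
After 4 (thin lens f=29): x=-78/17 (≈-4.5882) theta=-96/493 (≈-0.1947)
z_focus = -x_out/theta_out = -(-78/17)/(-96/493) = -23.5625
Rounded to 4 decimal places: z = -23.5625

Answer: -23.5625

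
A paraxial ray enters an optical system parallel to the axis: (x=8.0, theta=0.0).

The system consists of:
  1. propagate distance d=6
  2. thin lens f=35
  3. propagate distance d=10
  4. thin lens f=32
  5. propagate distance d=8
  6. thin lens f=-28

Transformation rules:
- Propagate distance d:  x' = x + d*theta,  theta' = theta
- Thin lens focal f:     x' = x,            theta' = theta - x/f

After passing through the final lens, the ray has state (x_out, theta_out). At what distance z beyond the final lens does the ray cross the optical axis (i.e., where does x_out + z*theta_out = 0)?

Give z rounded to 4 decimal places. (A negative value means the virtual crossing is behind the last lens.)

Answer: 7.6933

Derivation:
Initial: x=8.0000 theta=0.0000
After 1 (propagate distance d=6): x=8.0000 theta=0.0000
After 2 (thin lens f=35): x=8.0000 theta=-8/35 (≈-0.2286)
After 3 (propagate distance d=10): x=40/7 (≈5.7143) theta=-8/35 (≈-0.2286)
After 4 (thin lens f=32): x=40/7 (≈5.7143) theta=-57/140 (≈-0.4071)
After 5 (propagate distance d=8): x=86/35 (≈2.4571) theta=-57/140 (≈-0.4071)
After 6 (thin lens f=-28): x=86/35 (≈2.4571) theta=-313/980 (≈-0.3194)
z_focus = -x_out/theta_out = -(86/35)/(-313/980) = 2408/313 ≈ 7.6933
Rounded to 4 decimal places: z = 7.6933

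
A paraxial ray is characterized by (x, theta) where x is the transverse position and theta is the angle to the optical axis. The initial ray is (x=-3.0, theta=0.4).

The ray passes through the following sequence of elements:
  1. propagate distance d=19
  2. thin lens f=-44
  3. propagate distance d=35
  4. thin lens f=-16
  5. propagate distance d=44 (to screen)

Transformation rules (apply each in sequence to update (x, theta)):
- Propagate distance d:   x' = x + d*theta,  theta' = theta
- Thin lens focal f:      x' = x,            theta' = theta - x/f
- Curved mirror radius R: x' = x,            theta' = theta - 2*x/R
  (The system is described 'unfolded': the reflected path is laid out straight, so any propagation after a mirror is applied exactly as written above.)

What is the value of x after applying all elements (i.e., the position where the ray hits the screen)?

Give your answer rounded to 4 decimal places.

Answer: 105.6716

Derivation:
Initial: x=-3.0000 theta=0.4000
After 1 (propagate distance d=19): x=4.6000 theta=0.4000
After 2 (thin lens f=-44): x=4.6000 theta=111/220 (≈0.5045)
After 3 (propagate distance d=35): x=4897/220 (≈22.2591) theta=111/220 (≈0.5045)
After 4 (thin lens f=-16): x=4897/220 (≈22.2591) theta=6673/3520 (≈1.8957)
After 5 (propagate distance d=44 (to screen)): x=92991/880 (≈105.6716) theta=6673/3520 (≈1.8957)
Rounded to 4 decimal places: x = 105.6716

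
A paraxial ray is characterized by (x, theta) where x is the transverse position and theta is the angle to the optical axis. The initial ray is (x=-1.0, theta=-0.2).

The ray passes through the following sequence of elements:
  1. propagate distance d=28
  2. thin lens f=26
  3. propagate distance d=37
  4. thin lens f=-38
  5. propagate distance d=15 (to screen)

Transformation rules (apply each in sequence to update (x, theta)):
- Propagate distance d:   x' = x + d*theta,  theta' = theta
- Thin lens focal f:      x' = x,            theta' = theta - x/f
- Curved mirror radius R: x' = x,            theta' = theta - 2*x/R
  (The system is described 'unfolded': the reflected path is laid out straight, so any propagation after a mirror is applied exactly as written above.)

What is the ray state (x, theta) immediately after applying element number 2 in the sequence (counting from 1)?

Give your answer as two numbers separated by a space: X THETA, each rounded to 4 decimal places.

Answer: -6.6000 0.0538

Derivation:
Initial: x=-1.0000 theta=-0.2000
After 1 (propagate distance d=28): x=-6.6000 theta=-0.2000
After 2 (thin lens f=26): x=-6.6000 theta=7/130 (≈0.0538)
Rounded to 4 decimal places: x = -6.6000, theta = 0.0538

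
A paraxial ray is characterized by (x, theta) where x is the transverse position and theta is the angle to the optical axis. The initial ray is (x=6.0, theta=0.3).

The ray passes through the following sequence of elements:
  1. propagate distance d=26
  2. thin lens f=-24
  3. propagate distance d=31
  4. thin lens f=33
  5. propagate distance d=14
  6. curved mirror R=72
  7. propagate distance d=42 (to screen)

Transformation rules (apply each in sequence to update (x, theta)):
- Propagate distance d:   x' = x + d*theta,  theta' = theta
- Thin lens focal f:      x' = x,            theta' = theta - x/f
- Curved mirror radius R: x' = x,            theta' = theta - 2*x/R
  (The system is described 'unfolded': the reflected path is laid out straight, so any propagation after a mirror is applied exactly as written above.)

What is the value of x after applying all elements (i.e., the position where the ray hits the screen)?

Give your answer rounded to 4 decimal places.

Initial: x=6.0000 theta=0.3000
After 1 (propagate distance d=26): x=13.8000 theta=0.3000
After 2 (thin lens f=-24): x=13.8000 theta=0.8750
After 3 (propagate distance d=31): x=40.9250 theta=0.8750
After 4 (thin lens f=33): x=40.9250 theta=-241/660 (≈-0.3652)
After 5 (propagate distance d=14): x=47273/1320 (≈35.8129) theta=-241/660 (≈-0.3652)
After 6 (curved mirror R=72): x=47273/1320 (≈35.8129) theta=-1175/864 (≈-1.3600)
After 7 (propagate distance d=42 (to screen)): x=-168737/7920 (≈-21.3052) theta=-1175/864 (≈-1.3600)
Rounded to 4 decimal places: x = -21.3052

Answer: -21.3052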